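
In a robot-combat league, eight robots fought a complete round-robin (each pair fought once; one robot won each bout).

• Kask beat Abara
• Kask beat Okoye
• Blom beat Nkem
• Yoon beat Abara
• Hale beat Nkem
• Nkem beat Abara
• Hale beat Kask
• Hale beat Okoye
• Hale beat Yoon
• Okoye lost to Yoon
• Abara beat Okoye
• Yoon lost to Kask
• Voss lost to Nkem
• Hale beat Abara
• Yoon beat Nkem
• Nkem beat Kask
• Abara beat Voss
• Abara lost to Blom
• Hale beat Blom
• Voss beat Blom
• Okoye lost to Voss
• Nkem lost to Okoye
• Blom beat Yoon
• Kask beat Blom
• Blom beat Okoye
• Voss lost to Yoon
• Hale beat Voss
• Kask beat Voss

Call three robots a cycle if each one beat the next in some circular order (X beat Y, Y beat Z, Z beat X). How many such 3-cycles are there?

8

Win totals: Okoye 1, Yoon 4, Nkem 3, Abara 2, Hale 7, Voss 2, Blom 4, Kask 5.
A robot with w wins dominates both others in C(w,2) triples; summing gives 0 + 6 + 3 + 1 + 21 + 1 + 6 + 10 = 48 transitive triples.
Total triples C(8,3) = 56, so cyclic triples = 56 − 48 = 8.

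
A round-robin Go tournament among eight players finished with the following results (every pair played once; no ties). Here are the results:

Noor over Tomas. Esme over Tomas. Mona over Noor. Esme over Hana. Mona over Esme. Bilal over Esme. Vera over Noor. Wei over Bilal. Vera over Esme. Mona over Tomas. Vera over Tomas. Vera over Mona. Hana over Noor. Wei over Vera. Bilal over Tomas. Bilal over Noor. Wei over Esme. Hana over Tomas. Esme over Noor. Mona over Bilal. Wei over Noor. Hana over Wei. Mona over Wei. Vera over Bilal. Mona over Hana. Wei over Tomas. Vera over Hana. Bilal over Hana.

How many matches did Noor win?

Noor's results: beat Tomas; lost to Wei, Bilal, Vera, Esme, Mona, Hana.
That is 1 win.

1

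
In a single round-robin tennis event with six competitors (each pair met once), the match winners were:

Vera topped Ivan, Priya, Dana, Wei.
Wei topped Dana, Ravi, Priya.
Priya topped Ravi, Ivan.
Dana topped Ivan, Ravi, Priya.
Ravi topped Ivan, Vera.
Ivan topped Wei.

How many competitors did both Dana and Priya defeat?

2

Dana beat: Ivan, Priya, Ravi.
Priya beat: Ivan, Ravi.
Both beat: Ivan, Ravi — 2.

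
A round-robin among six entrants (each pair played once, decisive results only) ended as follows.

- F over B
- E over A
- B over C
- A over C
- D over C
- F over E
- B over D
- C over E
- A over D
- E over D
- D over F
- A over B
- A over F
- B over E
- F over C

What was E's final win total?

E's results: beat A, D; lost to B, C, F.
That is 2 wins.

2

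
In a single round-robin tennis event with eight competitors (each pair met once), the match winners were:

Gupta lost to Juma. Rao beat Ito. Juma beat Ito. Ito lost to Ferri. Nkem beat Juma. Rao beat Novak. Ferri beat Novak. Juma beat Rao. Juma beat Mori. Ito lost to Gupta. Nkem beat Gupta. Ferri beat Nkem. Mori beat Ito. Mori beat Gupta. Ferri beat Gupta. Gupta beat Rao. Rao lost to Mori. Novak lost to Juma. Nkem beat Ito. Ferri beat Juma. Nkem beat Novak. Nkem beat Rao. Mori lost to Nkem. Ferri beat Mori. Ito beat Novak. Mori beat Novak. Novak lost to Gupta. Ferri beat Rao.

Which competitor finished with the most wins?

Ferri

Win totals: Nkem 6, Ferri 7, Ito 1, Juma 5, Rao 2, Gupta 3, Mori 4, Novak 0.
Ferri leads with 7 wins (next highest: 6).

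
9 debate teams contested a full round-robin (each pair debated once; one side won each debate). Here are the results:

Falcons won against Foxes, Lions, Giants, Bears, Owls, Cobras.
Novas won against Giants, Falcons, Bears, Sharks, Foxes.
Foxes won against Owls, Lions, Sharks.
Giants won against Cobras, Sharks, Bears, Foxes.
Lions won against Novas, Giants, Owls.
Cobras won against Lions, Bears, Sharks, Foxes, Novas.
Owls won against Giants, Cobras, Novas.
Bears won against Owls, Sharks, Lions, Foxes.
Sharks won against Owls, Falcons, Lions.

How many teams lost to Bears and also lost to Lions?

1

Bears beat: Sharks, Foxes, Lions, Owls.
Lions beat: Novas, Giants, Owls.
Both beat: Owls — 1.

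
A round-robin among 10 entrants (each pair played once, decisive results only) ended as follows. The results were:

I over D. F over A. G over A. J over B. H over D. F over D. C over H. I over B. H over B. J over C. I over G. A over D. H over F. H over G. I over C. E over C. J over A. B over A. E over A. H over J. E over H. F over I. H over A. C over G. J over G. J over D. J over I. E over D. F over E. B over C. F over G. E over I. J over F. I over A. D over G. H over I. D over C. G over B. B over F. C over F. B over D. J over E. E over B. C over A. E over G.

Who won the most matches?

J

Win totals: A 1, B 4, C 4, D 2, E 7, F 5, G 2, H 7, I 5, J 8.
J leads with 8 wins (next highest: 7).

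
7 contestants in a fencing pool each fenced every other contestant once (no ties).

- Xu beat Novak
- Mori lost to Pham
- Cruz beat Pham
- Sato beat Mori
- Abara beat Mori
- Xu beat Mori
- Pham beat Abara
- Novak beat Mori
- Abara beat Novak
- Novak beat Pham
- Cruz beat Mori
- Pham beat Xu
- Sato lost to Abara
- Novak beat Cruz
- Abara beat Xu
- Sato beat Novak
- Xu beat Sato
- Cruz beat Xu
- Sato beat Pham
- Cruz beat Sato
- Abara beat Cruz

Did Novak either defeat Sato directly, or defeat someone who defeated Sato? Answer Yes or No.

Yes

Novak did not beat Sato directly.
Novak beat Cruz, Mori, Pham. Of those, Cruz beat Sato.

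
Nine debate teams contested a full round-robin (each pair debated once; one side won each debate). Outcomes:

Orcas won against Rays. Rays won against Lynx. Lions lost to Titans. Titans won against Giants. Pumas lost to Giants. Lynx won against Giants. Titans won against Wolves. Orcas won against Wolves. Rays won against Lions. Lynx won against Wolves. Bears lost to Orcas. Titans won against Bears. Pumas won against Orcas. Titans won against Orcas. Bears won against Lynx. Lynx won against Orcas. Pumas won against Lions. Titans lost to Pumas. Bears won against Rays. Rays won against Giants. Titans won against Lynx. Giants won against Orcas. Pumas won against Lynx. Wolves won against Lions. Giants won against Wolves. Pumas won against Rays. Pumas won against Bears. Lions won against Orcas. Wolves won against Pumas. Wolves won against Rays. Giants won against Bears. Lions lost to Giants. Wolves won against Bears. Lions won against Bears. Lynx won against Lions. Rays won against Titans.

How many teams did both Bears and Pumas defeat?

2

Bears beat: Rays, Lynx.
Pumas beat: Orcas, Bears, Rays, Lynx, Lions, Titans.
Both beat: Rays, Lynx — 2.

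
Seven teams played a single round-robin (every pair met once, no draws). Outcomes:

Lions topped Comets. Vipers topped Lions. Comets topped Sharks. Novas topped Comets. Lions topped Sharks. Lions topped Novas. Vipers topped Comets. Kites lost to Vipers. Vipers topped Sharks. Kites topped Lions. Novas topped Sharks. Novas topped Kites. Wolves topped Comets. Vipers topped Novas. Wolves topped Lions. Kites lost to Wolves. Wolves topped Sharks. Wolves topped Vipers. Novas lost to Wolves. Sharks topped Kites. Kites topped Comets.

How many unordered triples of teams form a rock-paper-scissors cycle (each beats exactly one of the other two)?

3

Win totals: Comets 1, Sharks 1, Kites 2, Novas 3, Wolves 6, Lions 3, Vipers 5.
A team with w wins dominates both others in C(w,2) triples; summing gives 0 + 0 + 1 + 3 + 15 + 3 + 10 = 32 transitive triples.
Total triples C(7,3) = 35, so cyclic triples = 35 − 32 = 3.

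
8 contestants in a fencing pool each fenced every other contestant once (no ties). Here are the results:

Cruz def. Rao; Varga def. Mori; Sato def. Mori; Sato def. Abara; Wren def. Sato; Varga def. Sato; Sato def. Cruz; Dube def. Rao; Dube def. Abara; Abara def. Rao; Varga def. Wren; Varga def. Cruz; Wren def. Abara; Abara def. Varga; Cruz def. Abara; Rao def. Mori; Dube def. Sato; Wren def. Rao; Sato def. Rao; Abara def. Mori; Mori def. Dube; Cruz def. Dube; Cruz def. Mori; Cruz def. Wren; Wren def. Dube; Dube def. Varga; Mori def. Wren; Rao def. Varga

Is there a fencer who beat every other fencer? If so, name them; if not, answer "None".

None

Highest win total is Cruz with 5 (out of 7 possible).
Cruz lost to Varga, Sato, so no fencer went undefeated.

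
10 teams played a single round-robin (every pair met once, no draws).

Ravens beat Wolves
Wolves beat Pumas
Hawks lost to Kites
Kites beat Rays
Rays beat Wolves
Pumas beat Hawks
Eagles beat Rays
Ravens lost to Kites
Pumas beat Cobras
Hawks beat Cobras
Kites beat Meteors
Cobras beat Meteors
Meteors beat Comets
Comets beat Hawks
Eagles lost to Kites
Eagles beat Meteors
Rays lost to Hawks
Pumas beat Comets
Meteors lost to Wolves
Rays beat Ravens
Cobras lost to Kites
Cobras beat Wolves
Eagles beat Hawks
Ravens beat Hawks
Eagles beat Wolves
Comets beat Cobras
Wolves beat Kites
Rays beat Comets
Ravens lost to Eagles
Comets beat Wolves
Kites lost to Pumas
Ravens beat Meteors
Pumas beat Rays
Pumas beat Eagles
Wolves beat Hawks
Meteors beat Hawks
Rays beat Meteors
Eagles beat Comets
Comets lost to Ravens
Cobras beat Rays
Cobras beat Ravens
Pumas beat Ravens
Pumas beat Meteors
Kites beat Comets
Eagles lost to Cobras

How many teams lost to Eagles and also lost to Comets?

2

Eagles beat: Ravens, Comets, Wolves, Rays, Meteors, Hawks.
Comets beat: Wolves, Hawks, Cobras.
Both beat: Wolves, Hawks — 2.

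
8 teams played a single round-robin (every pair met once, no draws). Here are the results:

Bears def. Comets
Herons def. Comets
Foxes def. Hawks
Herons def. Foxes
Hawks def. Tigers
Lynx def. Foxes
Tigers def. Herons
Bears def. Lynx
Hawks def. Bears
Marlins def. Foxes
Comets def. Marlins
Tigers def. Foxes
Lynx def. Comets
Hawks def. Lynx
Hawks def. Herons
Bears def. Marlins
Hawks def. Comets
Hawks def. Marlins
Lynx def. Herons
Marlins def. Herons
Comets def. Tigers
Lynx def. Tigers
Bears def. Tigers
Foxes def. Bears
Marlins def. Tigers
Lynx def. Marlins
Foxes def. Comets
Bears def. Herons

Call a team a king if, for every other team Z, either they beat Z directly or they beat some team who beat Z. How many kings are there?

Foxes reaches everyone (king).
Herons cannot reach Lynx in two steps.
Bears cannot reach Hawks in two steps.
Tigers cannot reach Lynx, Marlins in two steps.
Lynx reaches everyone (king).
Hawks reaches everyone (king).
Marlins cannot reach Lynx in two steps.
Comets cannot reach Bears, Lynx, Hawks in two steps.
Kings: Foxes, Lynx, Hawks — 3.

3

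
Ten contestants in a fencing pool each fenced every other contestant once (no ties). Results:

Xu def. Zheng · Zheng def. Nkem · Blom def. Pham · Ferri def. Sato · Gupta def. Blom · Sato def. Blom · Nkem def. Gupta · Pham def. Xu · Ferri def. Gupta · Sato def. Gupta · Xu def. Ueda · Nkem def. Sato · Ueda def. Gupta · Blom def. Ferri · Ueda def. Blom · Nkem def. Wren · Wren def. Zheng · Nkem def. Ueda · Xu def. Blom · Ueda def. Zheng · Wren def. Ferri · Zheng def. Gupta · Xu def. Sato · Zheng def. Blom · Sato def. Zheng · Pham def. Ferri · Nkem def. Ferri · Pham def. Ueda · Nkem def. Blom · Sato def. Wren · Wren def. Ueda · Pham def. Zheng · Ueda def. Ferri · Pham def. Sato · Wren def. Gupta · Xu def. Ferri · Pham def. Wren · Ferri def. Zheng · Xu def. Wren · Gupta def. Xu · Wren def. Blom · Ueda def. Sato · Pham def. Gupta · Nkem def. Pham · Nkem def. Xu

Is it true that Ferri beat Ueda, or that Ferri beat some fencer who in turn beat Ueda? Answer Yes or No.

No

Ferri did not beat Ueda directly.
Ferri beat Gupta, Sato, Zheng, but each of them lost to Ueda. No two-step path.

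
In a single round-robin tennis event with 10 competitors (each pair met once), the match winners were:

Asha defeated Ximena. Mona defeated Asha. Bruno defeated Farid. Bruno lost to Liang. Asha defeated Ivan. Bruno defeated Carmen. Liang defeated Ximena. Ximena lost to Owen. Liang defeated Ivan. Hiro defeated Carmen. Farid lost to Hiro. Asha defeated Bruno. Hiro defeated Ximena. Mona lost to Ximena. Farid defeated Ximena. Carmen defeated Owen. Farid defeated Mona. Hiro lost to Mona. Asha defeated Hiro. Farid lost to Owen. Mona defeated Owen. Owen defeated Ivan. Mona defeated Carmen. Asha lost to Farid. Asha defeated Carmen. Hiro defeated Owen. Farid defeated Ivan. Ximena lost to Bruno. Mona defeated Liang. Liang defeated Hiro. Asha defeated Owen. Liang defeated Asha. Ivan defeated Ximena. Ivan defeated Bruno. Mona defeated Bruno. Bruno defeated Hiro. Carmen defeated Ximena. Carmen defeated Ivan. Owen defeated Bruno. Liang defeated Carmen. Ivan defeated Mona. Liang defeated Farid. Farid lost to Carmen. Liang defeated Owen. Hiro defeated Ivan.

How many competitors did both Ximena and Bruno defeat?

0

Ximena beat: Mona.
Bruno beat: Hiro, Carmen, Ximena, Farid.
No one was beaten by both.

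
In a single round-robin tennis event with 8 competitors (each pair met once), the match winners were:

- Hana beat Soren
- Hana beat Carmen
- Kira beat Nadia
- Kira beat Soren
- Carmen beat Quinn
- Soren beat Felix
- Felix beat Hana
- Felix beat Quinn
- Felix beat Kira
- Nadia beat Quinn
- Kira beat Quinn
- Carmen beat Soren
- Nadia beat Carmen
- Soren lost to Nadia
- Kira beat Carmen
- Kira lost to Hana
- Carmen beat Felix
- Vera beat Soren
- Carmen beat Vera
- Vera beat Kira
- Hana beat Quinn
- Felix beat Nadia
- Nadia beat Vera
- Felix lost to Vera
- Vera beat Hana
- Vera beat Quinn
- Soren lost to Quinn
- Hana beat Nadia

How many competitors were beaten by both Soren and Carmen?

Soren beat: Felix.
Carmen beat: Soren, Quinn, Vera, Felix.
Both beat: Felix — 1.

1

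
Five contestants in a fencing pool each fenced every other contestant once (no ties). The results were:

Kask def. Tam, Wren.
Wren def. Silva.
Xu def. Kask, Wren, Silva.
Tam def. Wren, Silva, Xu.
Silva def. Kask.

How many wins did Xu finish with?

3

Xu's results: beat Wren, Kask, Silva; lost to Tam.
That is 3 wins.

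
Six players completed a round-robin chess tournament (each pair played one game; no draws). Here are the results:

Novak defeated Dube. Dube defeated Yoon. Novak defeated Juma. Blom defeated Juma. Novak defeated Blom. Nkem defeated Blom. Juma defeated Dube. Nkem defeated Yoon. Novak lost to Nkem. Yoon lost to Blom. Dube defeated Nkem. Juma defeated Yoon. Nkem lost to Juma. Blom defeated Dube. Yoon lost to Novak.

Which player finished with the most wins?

Novak

Win totals: Juma 3, Nkem 3, Dube 2, Yoon 0, Novak 4, Blom 3.
Novak leads with 4 wins (next highest: 3).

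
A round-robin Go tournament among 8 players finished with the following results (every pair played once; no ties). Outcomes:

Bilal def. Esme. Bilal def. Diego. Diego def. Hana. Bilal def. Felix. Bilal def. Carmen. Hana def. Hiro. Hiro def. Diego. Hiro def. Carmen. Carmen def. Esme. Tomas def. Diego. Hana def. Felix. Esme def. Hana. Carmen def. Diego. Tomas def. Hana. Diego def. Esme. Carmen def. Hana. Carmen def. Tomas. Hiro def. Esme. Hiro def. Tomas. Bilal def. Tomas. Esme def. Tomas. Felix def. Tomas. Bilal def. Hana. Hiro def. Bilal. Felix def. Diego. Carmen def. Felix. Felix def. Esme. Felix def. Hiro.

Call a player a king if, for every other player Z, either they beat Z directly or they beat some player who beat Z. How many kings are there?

Hana reaches everyone (king).
Bilal reaches everyone (king).
Esme cannot reach Bilal, Carmen in two steps.
Diego cannot reach Bilal, Carmen in two steps.
Tomas cannot reach Bilal, Carmen in two steps.
Felix reaches everyone (king).
Carmen cannot reach Bilal in two steps.
Hiro reaches everyone (king).
Kings: Hana, Bilal, Felix, Hiro — 4.

4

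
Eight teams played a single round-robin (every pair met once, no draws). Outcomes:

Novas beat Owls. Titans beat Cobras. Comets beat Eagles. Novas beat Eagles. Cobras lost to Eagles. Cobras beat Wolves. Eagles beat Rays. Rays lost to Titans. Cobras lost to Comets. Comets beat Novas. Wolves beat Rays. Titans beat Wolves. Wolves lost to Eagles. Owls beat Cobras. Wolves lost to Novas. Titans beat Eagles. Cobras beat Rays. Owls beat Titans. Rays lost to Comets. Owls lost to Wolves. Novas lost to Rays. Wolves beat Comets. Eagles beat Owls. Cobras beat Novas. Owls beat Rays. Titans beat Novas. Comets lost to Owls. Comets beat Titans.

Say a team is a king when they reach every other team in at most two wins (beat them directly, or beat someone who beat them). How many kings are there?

Wolves reaches everyone (king).
Novas reaches everyone (king).
Eagles reaches everyone (king).
Cobras cannot reach Titans in two steps.
Rays cannot reach Cobras, Titans, Comets in two steps.
Owls reaches everyone (king).
Titans reaches everyone (king).
Comets reaches everyone (king).
Kings: Wolves, Novas, Eagles, Owls, Titans, Comets — 6.

6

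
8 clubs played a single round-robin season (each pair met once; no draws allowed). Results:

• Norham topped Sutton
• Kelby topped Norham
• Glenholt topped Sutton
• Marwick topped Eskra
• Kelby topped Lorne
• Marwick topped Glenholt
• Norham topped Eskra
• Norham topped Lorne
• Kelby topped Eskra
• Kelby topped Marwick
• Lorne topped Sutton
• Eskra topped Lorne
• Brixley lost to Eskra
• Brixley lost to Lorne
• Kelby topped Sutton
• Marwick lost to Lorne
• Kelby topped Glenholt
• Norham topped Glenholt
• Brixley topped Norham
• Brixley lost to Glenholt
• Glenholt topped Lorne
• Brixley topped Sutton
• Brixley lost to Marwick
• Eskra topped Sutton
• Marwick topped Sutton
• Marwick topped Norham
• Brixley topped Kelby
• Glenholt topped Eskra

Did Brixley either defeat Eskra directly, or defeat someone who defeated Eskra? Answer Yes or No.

Brixley did not beat Eskra directly.
Brixley beat Sutton, Norham, Kelby. Of those, Norham beat Eskra.

Yes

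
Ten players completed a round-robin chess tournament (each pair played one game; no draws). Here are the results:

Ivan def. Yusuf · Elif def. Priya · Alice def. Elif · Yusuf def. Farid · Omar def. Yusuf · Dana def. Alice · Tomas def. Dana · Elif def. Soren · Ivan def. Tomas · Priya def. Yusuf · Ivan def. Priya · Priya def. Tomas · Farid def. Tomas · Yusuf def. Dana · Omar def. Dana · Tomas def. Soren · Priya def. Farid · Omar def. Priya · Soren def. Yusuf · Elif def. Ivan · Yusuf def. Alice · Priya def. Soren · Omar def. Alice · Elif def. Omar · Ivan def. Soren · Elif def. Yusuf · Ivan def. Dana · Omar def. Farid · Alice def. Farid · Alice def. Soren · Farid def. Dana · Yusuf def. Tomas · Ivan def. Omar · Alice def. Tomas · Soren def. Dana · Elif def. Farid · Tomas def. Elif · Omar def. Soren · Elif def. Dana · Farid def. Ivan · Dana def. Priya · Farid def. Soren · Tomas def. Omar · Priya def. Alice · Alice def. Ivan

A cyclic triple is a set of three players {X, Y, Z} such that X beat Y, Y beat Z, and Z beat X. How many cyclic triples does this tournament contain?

29

Win totals: Tomas 4, Yusuf 4, Alice 5, Priya 5, Dana 2, Elif 7, Omar 6, Ivan 6, Soren 2, Farid 4.
A player with w wins dominates both others in C(w,2) triples; summing gives 6 + 6 + 10 + 10 + 1 + 21 + 15 + 15 + 1 + 6 = 91 transitive triples.
Total triples C(10,3) = 120, so cyclic triples = 120 − 91 = 29.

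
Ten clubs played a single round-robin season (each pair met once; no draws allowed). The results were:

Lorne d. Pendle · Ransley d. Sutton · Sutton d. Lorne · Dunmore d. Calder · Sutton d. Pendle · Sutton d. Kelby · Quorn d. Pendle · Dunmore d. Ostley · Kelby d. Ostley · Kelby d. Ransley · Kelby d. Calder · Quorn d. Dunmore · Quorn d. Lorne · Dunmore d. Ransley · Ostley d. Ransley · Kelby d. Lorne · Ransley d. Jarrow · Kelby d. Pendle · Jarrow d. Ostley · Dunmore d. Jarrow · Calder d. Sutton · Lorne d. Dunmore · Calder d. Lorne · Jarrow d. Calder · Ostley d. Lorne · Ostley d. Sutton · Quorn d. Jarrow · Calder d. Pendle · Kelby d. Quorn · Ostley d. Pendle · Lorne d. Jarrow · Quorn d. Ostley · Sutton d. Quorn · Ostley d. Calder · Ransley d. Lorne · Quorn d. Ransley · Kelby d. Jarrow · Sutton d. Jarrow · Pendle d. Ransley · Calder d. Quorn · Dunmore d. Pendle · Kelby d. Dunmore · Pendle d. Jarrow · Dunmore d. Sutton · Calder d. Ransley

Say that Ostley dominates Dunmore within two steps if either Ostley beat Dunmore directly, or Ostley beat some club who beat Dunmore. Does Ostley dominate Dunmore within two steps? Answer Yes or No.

Ostley did not beat Dunmore directly.
Ostley beat Ransley, Lorne, Sutton, Pendle, Calder. Of those, Lorne beat Dunmore.

Yes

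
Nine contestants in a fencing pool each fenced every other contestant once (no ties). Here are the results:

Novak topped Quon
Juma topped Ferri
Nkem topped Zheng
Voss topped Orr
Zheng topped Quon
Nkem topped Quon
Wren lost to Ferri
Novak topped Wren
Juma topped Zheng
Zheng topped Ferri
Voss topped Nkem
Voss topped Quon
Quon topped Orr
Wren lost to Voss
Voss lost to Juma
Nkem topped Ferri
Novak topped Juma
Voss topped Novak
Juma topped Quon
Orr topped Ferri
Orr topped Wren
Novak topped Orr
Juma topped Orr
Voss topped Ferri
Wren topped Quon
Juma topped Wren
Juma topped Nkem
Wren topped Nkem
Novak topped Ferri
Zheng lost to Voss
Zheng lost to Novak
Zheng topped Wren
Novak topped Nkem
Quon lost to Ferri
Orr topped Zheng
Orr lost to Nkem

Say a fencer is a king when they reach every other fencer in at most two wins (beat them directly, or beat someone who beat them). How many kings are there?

Wren cannot reach Juma, Novak, Voss in two steps.
Orr cannot reach Juma, Novak, Voss in two steps.
Zheng cannot reach Juma, Novak, Voss in two steps.
Juma reaches everyone (king).
Novak reaches everyone (king).
Voss reaches everyone (king).
Quon cannot reach Juma, Novak, Voss, Nkem in two steps.
Nkem cannot reach Juma, Novak, Voss in two steps.
Ferri cannot reach Zheng, Juma, Novak, Voss in two steps.
Kings: Juma, Novak, Voss — 3.

3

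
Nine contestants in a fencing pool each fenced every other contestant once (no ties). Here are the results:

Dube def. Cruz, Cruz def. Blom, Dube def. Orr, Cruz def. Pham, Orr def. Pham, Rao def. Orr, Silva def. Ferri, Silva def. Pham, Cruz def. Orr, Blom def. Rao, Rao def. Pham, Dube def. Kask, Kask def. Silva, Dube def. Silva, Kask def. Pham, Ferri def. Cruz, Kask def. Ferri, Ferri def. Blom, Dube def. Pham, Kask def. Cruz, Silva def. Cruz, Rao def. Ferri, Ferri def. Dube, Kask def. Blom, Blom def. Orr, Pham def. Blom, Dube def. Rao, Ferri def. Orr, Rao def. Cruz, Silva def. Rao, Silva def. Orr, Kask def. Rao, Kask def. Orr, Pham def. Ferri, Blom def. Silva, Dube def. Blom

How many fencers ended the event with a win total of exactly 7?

2

Win totals: Pham 2, Orr 1, Kask 7, Blom 3, Cruz 3, Silva 5, Dube 7, Ferri 4, Rao 4.
Exactly 7: Kask, Dube — 2 fencers.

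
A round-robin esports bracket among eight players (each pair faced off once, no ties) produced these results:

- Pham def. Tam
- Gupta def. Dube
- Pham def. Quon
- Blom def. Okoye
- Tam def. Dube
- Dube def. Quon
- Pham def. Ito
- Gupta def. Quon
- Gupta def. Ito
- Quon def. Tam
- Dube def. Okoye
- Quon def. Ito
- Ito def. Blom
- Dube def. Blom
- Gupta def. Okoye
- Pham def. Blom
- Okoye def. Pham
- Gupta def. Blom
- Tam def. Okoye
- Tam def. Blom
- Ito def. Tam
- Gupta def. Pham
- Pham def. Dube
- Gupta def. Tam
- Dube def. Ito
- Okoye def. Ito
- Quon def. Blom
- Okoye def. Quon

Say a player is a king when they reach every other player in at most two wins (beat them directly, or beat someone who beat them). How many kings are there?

1

Gupta reaches everyone (king).
Pham cannot reach Gupta in two steps.
Ito cannot reach Gupta, Pham, Quon in two steps.
Quon cannot reach Gupta, Pham in two steps.
Blom cannot reach Gupta, Dube, Tam in two steps.
Dube cannot reach Gupta in two steps.
Okoye cannot reach Gupta in two steps.
Tam cannot reach Gupta in two steps.
Kings: Gupta — 1.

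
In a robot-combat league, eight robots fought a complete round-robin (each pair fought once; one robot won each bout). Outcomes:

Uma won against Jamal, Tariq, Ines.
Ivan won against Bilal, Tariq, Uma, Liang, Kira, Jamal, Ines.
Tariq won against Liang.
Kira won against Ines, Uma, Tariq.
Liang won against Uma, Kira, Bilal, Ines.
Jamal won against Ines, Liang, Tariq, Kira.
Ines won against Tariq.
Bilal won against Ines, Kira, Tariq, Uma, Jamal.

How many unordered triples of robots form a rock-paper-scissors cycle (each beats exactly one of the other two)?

7

Win totals: Liang 4, Tariq 1, Uma 3, Bilal 5, Ivan 7, Jamal 4, Ines 1, Kira 3.
A robot with w wins dominates both others in C(w,2) triples; summing gives 6 + 0 + 3 + 10 + 21 + 6 + 0 + 3 = 49 transitive triples.
Total triples C(8,3) = 56, so cyclic triples = 56 − 49 = 7.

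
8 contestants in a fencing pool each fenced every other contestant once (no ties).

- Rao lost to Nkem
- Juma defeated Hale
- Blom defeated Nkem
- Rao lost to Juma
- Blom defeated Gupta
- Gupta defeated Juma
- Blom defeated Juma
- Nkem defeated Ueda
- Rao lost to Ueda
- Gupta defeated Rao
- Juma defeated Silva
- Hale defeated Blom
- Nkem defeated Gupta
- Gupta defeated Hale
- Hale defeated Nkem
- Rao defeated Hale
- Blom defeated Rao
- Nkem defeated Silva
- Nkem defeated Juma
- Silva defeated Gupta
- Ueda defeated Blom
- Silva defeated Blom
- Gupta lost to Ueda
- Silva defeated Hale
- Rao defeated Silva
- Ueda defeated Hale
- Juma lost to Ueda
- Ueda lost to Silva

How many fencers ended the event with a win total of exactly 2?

Win totals: Juma 3, Silva 4, Hale 2, Ueda 5, Rao 2, Blom 4, Nkem 5, Gupta 3.
Exactly 2: Hale, Rao — 2 fencers.

2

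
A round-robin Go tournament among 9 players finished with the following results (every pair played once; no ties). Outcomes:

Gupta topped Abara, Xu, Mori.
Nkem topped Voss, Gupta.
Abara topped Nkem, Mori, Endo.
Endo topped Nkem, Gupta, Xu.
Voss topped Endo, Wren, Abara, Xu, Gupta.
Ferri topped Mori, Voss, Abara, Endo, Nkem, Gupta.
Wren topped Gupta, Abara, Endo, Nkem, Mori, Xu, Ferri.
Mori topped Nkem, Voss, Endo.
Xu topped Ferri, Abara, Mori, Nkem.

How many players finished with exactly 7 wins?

1

Win totals: Ferri 6, Xu 4, Mori 3, Voss 5, Abara 3, Wren 7, Gupta 3, Nkem 2, Endo 3.
Exactly 7: Wren — 1 player.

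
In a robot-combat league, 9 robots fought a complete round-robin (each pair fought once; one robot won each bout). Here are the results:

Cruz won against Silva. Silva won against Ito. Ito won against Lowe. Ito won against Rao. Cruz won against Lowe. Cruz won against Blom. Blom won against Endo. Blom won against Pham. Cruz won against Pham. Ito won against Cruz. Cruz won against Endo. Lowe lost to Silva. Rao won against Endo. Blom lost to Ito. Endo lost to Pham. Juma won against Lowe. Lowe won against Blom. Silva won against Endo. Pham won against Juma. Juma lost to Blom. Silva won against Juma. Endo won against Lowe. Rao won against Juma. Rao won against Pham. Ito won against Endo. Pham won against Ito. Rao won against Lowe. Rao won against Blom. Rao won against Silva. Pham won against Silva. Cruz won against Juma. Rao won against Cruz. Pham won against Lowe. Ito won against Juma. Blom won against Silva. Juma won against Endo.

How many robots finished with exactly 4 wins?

2

Win totals: Silva 4, Blom 4, Juma 2, Endo 1, Ito 6, Cruz 6, Rao 7, Lowe 1, Pham 5.
Exactly 4: Silva, Blom — 2 robots.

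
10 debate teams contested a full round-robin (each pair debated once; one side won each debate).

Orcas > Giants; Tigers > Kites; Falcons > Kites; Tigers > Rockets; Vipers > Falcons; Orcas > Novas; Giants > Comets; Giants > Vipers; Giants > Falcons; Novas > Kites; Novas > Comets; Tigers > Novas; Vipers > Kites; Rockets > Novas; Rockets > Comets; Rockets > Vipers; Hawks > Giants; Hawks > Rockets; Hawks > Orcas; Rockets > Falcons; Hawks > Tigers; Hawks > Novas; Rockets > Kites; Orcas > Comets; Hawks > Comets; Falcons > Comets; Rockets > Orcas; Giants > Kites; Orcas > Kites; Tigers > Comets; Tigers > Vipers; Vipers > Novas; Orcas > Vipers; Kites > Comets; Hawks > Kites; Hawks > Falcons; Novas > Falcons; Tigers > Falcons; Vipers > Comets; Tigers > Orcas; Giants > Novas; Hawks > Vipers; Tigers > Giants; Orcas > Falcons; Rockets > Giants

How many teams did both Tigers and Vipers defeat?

Tigers beat: Giants, Kites, Novas, Falcons, Comets, Orcas, Rockets, Vipers.
Vipers beat: Kites, Novas, Falcons, Comets.
Both beat: Kites, Novas, Falcons, Comets — 4.

4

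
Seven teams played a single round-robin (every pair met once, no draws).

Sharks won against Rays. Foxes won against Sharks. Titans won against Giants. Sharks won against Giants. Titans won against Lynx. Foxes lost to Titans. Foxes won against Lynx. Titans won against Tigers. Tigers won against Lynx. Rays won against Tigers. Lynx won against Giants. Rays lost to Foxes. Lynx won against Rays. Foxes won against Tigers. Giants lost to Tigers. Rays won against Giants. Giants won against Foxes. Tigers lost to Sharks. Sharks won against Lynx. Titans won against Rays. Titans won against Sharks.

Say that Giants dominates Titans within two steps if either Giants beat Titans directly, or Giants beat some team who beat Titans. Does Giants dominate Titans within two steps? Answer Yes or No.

No

Giants did not beat Titans directly.
Giants beat Foxes, but each of them lost to Titans. No two-step path.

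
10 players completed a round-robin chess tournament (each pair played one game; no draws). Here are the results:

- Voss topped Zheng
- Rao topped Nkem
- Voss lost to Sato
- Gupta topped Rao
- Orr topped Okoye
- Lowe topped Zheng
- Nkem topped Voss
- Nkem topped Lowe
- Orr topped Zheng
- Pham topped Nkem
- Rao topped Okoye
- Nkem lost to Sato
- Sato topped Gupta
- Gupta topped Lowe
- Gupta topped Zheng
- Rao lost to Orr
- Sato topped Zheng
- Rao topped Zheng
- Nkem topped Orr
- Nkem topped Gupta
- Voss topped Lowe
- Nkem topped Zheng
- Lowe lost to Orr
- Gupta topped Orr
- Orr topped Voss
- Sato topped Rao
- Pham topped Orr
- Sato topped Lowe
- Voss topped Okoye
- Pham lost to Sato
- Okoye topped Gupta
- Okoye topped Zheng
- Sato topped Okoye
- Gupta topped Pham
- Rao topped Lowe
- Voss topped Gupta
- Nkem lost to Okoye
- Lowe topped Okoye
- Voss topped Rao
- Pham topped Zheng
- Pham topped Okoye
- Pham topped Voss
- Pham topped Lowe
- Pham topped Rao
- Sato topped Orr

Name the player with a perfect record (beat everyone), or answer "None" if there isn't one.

Sato

Sato has 9 wins out of 9 opponents — a perfect record.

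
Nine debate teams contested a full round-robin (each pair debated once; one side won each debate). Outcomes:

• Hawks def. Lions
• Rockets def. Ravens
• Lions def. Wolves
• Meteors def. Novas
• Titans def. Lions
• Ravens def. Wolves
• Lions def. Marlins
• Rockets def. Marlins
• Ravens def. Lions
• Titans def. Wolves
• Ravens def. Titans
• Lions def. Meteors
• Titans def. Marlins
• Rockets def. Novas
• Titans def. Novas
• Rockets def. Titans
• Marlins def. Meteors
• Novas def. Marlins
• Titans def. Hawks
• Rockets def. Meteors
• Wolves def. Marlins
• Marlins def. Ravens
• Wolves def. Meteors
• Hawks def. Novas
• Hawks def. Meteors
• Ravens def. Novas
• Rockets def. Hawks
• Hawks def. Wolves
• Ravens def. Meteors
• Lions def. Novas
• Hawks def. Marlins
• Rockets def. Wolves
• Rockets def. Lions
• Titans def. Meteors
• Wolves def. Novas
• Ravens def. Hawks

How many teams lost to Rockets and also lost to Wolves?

3

Rockets beat: Ravens, Wolves, Hawks, Novas, Lions, Marlins, Meteors, Titans.
Wolves beat: Novas, Marlins, Meteors.
Both beat: Novas, Marlins, Meteors — 3.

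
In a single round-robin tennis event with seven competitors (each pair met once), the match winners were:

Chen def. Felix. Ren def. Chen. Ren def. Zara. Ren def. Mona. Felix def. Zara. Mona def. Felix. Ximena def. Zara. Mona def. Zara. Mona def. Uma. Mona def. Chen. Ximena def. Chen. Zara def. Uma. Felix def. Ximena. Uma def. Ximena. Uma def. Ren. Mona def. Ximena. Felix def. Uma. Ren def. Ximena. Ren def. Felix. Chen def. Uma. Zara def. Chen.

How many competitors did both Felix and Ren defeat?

2

Felix beat: Ximena, Uma, Zara.
Ren beat: Ximena, Felix, Chen, Mona, Zara.
Both beat: Ximena, Zara — 2.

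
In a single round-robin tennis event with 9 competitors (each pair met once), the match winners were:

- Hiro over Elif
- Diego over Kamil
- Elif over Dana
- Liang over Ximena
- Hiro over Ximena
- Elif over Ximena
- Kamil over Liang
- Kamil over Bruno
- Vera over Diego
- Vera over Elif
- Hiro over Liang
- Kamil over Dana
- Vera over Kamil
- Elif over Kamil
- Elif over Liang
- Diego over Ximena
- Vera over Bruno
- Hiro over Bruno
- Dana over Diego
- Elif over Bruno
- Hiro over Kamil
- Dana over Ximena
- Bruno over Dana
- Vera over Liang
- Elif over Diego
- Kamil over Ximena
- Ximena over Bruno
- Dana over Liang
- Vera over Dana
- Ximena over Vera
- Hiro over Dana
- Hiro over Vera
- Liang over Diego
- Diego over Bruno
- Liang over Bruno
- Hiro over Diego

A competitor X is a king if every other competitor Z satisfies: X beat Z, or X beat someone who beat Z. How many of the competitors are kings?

Elif cannot reach Hiro in two steps.
Bruno cannot reach Elif, Hiro, Kamil, Vera in two steps.
Hiro reaches everyone (king).
Liang cannot reach Elif, Hiro in two steps.
Kamil cannot reach Elif, Hiro in two steps.
Vera cannot reach Hiro in two steps.
Dana cannot reach Elif, Hiro in two steps.
Ximena cannot reach Hiro in two steps.
Diego cannot reach Elif, Hiro in two steps.
Kings: Hiro — 1.

1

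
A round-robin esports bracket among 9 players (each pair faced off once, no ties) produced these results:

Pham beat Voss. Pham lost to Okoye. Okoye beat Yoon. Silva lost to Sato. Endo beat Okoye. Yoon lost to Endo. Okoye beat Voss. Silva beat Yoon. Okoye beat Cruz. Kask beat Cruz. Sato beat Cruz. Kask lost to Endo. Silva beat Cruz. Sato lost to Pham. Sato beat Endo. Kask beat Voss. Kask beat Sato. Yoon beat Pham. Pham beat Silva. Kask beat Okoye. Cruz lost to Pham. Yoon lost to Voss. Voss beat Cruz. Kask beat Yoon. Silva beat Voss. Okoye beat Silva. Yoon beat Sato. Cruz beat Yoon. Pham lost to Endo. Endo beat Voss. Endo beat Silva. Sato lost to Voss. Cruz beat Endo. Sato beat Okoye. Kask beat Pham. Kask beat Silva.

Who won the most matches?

Win totals: Endo 6, Kask 7, Cruz 2, Voss 3, Sato 4, Pham 4, Yoon 2, Okoye 5, Silva 3.
Kask leads with 7 wins (next highest: 6).

Kask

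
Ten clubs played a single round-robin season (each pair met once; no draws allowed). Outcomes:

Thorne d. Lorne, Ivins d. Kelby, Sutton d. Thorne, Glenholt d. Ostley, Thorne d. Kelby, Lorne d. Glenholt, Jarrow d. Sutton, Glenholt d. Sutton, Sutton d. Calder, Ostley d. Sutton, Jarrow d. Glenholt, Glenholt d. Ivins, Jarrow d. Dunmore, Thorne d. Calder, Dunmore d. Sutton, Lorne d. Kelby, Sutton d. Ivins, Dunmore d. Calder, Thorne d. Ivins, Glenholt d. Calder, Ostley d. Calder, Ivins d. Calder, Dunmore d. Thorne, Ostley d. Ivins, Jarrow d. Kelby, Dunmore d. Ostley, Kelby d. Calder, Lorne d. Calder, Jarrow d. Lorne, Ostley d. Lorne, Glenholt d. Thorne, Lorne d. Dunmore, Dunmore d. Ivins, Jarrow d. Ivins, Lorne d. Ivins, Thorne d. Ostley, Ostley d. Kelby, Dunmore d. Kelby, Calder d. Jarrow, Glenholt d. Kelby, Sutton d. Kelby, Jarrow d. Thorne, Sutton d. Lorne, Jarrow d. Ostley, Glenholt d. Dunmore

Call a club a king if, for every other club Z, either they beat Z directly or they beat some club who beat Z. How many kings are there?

Ostley reaches everyone (king).
Calder reaches everyone (king).
Lorne reaches everyone (king).
Glenholt reaches everyone (king).
Kelby cannot reach Ostley, Lorne, Glenholt, Sutton, Dunmore, Thorne, Ivins in two steps.
Sutton reaches everyone (king).
Dunmore cannot reach Glenholt in two steps.
Thorne reaches everyone (king).
Ivins cannot reach Ostley, Lorne, Glenholt, Sutton, Dunmore, Thorne in two steps.
Jarrow reaches everyone (king).
Kings: Ostley, Calder, Lorne, Glenholt, Sutton, Thorne, Jarrow — 7.

7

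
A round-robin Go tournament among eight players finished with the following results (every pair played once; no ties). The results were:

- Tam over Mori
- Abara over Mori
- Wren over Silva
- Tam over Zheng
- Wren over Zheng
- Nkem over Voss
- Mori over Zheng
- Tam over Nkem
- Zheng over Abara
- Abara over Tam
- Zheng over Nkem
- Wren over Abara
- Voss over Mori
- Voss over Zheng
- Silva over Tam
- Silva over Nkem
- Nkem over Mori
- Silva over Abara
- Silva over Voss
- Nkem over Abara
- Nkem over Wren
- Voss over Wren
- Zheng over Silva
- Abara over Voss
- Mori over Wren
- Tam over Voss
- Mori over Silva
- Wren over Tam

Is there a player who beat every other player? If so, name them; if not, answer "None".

None

Highest win total is Wren with 4 (out of 7 possible).
Wren lost to Mori, Voss, Nkem, so no player went undefeated.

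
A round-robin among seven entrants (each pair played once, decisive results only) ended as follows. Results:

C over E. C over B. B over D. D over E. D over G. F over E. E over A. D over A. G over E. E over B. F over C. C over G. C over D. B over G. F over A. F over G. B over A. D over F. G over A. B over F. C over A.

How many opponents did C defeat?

C's results: beat A, B, D, E, G; lost to F.
That is 5 wins.

5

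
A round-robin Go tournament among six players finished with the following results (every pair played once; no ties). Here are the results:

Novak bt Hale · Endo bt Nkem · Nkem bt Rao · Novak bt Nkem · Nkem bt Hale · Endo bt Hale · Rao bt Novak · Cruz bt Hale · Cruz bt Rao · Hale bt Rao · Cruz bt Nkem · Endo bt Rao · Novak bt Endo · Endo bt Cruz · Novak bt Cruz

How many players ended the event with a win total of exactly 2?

Win totals: Novak 4, Nkem 2, Rao 1, Hale 1, Cruz 3, Endo 4.
Exactly 2: Nkem — 1 player.

1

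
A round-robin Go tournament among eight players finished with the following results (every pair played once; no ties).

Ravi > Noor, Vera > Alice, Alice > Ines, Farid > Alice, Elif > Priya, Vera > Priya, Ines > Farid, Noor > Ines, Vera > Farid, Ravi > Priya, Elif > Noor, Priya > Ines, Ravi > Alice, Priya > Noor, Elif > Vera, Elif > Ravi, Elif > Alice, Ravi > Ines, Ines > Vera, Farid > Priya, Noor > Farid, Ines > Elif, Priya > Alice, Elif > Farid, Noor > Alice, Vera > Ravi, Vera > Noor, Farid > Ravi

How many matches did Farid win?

3

Farid's results: beat Ravi, Alice, Priya; lost to Elif, Vera, Ines, Noor.
That is 3 wins.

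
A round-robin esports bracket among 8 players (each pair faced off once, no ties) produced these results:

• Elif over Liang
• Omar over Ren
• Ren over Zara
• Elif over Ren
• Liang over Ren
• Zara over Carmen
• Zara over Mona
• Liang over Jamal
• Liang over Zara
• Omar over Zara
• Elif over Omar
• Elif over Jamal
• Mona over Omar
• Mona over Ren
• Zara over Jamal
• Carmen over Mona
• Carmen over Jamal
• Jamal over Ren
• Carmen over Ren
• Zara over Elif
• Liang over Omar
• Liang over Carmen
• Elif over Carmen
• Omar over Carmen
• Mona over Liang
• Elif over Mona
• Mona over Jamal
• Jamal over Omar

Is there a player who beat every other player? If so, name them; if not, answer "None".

Highest win total is Elif with 6 (out of 7 possible).
Elif lost to Zara, so no player went undefeated.

None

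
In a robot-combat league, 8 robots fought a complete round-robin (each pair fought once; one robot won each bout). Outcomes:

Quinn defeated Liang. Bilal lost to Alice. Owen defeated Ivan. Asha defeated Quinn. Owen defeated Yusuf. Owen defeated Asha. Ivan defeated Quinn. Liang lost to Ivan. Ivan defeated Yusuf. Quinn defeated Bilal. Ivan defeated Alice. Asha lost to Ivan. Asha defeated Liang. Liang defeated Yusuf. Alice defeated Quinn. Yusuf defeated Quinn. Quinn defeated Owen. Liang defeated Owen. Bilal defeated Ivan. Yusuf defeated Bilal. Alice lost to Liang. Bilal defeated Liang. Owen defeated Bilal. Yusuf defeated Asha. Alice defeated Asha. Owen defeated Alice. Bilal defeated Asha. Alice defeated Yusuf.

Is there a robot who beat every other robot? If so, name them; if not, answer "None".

None

Highest win total is Owen with 5 (out of 7 possible).
Owen lost to Liang, Quinn, so no robot went undefeated.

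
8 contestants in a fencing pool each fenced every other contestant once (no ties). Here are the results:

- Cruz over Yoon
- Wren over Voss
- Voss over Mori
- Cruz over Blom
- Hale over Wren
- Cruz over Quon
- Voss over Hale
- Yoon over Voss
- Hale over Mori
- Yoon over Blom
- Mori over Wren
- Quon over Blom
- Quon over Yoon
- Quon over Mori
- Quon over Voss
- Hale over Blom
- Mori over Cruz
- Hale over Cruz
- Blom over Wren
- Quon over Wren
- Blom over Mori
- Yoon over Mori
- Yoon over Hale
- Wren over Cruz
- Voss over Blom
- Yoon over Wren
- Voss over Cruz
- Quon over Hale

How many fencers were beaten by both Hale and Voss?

3

Hale beat: Cruz, Mori, Wren, Blom.
Voss beat: Hale, Cruz, Mori, Blom.
Both beat: Cruz, Mori, Blom — 3.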